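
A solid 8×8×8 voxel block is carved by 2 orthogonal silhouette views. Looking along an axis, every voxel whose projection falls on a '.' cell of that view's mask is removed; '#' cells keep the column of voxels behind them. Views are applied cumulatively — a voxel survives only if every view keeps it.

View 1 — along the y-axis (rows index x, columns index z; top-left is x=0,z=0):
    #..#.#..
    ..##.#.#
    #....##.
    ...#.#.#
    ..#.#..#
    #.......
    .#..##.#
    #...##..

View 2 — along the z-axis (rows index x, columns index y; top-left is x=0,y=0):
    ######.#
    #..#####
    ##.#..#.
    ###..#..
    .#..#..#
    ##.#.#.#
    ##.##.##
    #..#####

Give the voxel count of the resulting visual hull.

remaining voxels: 125

start: 8×8×8 = 512 voxels
  1. axis=1 (XZ plane), |mask|=24  ⇒  voxels=192
  2. axis=2 (XY plane), |mask|=41  ⇒  voxels=125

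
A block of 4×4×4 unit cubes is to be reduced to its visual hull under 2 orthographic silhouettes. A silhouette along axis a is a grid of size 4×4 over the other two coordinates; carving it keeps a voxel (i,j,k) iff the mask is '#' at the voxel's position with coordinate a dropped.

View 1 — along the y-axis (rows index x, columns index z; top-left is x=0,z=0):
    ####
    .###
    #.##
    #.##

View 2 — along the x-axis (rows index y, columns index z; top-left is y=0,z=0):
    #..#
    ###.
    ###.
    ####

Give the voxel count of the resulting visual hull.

|visual hull| = 38

before carving: 64 voxels (4×4×4)
step 1: project along y, AND mask (13/16) → |grid| = 52
step 2: project along x, AND mask (12/16) → |grid| = 38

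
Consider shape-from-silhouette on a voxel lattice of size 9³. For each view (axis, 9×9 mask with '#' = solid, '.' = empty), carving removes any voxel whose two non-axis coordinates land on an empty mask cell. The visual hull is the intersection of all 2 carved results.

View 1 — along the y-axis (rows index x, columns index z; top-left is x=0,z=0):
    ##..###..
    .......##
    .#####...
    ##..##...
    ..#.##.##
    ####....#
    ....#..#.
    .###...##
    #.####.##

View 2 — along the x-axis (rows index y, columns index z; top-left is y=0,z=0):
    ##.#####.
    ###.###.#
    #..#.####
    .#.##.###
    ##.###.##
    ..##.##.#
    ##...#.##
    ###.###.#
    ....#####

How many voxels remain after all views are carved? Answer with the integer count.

start: 9×9×9 = 729 voxels
[1] y-view keeps 40 columns → grid now 360
[2] x-view keeps 55 columns → grid now 242

|visual hull| = 242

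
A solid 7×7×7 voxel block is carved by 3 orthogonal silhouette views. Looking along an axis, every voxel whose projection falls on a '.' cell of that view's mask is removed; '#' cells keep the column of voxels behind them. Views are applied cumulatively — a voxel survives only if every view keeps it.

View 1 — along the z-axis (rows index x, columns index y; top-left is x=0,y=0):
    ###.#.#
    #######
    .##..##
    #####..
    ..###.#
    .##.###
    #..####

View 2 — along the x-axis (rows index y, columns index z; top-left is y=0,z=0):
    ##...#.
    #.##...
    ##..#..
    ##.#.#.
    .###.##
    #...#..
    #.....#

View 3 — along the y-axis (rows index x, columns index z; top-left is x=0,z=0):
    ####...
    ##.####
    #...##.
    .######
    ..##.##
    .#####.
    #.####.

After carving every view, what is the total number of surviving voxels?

78 voxels

full grid |V| = 343
V1 z: intersect with XY mask (35 set) -- 245 left
V2 x: intersect with YZ mask (22 set) -- 111 left
V3 y: intersect with XZ mask (33 set) -- 78 left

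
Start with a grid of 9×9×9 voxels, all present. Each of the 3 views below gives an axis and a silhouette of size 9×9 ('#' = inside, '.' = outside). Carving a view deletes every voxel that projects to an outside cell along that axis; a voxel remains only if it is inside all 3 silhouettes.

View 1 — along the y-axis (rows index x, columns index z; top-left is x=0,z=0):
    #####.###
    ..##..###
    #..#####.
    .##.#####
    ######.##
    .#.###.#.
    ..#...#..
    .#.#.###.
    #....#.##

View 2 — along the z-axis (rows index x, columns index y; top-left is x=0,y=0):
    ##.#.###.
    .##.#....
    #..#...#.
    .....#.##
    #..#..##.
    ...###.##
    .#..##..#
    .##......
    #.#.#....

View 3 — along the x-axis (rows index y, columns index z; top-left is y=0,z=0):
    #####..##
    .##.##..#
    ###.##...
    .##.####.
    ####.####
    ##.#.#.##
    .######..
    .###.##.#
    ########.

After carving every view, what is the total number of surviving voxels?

|visual hull| = 125

start: 9×9×9 = 729 voxels
  1. axis=1 (XZ plane), |mask|=50  ⇒  voxels=450
  2. axis=2 (XY plane), |mask|=33  ⇒  voxels=189
  3. axis=0 (YZ plane), |mask|=57  ⇒  voxels=125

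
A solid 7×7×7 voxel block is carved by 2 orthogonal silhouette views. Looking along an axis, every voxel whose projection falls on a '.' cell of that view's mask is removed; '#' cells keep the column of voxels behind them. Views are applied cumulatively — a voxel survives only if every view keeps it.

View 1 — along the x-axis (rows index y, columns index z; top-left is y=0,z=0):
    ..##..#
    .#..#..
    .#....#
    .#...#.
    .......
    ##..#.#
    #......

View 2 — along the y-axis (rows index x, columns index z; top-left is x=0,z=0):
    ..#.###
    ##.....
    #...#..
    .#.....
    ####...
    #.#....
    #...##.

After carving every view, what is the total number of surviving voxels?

before carving: 343 voxels (7×7×7)
carve view 1 (along x, YZ-mask fill 14/49): 98 voxels remain
carve view 2 (along y, XZ-mask fill 18/49): 37 voxels remain

|visual hull| = 37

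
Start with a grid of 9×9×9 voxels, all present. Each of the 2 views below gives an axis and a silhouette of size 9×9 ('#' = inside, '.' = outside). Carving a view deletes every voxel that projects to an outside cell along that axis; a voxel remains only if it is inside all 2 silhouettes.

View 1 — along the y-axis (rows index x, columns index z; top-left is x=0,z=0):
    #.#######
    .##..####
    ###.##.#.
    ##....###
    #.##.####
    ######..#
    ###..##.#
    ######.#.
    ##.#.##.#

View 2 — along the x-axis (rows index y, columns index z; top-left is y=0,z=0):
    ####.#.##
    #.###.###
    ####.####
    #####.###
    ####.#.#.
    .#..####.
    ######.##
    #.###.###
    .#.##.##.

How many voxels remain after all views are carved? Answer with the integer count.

initial block: 9^3 = 729
carve view 1 (along y, XZ-mask fill 58/81): 522 voxels remain
carve view 2 (along x, YZ-mask fill 61/81): 390 voxels remain

390 voxels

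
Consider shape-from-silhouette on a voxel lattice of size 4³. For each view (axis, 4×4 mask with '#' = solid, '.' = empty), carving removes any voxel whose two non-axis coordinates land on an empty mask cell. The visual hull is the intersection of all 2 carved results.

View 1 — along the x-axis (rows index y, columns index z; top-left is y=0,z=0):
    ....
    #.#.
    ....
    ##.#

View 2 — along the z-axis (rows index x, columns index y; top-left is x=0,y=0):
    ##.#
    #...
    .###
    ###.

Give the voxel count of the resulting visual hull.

|visual hull| = 12

initial block: 4^3 = 64
V1 x: intersect with YZ mask (5 set) -- 20 left
V2 z: intersect with XY mask (10 set) -- 12 left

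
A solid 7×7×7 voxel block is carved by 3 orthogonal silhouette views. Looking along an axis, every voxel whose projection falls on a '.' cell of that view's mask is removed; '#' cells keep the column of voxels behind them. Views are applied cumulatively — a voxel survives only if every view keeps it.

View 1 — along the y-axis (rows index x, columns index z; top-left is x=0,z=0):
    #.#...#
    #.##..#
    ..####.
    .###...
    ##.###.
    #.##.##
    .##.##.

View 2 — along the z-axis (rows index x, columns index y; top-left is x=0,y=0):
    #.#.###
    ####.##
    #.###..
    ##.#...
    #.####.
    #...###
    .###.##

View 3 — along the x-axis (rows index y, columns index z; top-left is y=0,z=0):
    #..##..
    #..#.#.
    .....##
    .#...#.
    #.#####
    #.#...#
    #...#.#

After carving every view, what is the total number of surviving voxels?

voxel count = 60

start: 7×7×7 = 343 voxels
carve view 1 (along y, XZ-mask fill 28/49): 196 voxels remain
carve view 2 (along z, XY-mask fill 32/49): 129 voxels remain
carve view 3 (along x, YZ-mask fill 22/49): 60 voxels remain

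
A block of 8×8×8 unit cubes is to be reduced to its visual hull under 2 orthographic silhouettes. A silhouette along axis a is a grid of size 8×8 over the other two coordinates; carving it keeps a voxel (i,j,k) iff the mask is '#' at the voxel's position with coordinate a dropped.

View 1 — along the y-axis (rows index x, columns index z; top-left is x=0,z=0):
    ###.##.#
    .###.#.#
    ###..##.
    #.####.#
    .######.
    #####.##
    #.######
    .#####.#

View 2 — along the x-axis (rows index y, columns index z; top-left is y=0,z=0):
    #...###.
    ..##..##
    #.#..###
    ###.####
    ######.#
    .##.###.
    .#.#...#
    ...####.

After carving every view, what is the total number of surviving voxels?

voxel count = 234

initial block: 8^3 = 512
after view 1 [y-axis, 48 of 64 cells solid] → remaining = 384
after view 2 [x-axis, 39 of 64 cells solid] → remaining = 234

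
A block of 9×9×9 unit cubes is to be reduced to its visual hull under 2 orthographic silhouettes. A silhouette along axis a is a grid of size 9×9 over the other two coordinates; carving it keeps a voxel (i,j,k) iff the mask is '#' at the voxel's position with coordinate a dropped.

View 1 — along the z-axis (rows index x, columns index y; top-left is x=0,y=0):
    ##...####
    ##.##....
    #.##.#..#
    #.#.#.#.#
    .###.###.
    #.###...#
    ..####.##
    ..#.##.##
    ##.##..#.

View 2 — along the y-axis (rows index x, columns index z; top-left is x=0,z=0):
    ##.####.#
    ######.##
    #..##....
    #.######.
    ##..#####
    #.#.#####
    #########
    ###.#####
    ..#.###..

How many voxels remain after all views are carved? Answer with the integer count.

remaining voxels: 315

before carving: 729 voxels (9×9×9)
after view 1 [z-axis, 47 of 81 cells solid] → remaining = 423
after view 2 [y-axis, 60 of 81 cells solid] → remaining = 315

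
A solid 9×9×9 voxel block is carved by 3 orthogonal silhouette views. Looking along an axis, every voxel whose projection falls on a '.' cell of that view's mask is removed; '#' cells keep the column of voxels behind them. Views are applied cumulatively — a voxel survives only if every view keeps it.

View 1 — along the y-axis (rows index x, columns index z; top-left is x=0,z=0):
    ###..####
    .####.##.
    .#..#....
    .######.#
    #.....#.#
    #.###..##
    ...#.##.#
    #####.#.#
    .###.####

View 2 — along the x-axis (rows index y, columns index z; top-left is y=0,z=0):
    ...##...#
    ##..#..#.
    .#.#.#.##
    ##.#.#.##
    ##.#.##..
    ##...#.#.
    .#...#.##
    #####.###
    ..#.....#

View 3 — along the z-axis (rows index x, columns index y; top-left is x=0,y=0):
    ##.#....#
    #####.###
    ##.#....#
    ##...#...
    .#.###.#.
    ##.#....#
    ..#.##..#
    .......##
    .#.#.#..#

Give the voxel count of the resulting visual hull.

remaining voxels: 95

full grid |V| = 729
after view 1 [y-axis, 49 of 81 cells solid] → remaining = 441
after view 2 [x-axis, 41 of 81 cells solid] → remaining = 219
after view 3 [z-axis, 38 of 81 cells solid] → remaining = 95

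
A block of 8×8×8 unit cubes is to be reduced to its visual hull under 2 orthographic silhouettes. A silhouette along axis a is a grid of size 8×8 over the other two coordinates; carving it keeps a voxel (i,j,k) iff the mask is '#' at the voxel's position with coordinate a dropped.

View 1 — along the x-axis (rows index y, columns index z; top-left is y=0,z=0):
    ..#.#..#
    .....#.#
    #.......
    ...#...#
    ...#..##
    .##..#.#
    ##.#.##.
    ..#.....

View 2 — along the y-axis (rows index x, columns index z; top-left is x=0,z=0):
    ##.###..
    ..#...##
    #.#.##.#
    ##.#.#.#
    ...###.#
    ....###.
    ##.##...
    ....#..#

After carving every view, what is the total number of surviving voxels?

remaining voxels: 82

before carving: 512 voxels (8×8×8)
  1. axis=0 (YZ plane), |mask|=21  ⇒  voxels=168
  2. axis=1 (XZ plane), |mask|=31  ⇒  voxels=82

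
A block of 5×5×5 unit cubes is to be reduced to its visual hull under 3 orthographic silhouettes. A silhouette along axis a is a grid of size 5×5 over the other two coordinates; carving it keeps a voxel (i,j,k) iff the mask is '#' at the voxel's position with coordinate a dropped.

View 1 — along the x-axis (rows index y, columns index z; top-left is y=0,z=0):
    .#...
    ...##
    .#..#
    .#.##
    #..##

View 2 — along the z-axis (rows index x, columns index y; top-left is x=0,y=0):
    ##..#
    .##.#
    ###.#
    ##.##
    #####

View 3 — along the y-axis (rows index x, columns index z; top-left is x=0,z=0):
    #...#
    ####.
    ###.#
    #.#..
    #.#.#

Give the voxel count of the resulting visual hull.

initial block: 5^3 = 125
[1] x-view keeps 11 columns → grid now 55
[2] z-view keeps 19 columns → grid now 41
[3] y-view keeps 15 columns → grid now 19

19 voxels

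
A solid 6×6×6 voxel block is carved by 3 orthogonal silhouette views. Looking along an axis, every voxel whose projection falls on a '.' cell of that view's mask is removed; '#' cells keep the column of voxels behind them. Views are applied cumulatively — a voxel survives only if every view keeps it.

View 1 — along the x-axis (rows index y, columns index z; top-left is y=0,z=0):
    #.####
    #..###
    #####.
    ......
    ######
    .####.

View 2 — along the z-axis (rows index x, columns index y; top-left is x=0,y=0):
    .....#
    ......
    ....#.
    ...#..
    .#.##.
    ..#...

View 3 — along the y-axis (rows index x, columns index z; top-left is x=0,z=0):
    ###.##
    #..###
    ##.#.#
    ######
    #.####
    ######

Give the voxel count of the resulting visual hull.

start: 6×6×6 = 216 voxels
carve view 1 (along x, YZ-mask fill 24/36): 144 voxels remain
carve view 2 (along z, XY-mask fill 7/36): 25 voxels remain
carve view 3 (along y, XZ-mask fill 30/36): 21 voxels remain

remaining voxels: 21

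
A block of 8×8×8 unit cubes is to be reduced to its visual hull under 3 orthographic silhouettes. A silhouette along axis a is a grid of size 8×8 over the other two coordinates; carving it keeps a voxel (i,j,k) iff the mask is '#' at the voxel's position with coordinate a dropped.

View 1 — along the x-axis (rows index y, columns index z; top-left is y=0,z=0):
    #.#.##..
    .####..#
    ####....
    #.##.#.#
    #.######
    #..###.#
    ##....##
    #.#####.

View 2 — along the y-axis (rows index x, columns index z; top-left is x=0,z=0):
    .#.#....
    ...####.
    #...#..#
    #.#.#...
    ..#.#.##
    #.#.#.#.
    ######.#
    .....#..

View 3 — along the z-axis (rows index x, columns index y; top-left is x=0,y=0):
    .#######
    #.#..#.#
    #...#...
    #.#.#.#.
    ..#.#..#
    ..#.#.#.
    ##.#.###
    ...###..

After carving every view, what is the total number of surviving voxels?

remaining voxels: 79

full grid |V| = 512
carve view 1 (along x, YZ-mask fill 40/64): 320 voxels remain
carve view 2 (along y, XZ-mask fill 28/64): 145 voxels remain
carve view 3 (along z, XY-mask fill 32/64): 79 voxels remain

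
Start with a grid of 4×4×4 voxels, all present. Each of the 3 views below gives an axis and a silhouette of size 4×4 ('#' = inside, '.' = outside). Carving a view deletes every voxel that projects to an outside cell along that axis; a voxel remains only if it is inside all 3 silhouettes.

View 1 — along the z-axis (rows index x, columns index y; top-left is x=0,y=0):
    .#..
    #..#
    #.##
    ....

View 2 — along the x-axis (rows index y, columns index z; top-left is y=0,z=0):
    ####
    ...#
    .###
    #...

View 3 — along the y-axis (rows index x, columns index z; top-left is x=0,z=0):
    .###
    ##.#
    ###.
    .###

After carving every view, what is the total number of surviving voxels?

before carving: 64 voxels (4×4×4)
step 1: project along z, AND mask (6/16) → |grid| = 24
step 2: project along x, AND mask (9/16) → |grid| = 14
step 3: project along y, AND mask (12/16) → |grid| = 11

voxel count = 11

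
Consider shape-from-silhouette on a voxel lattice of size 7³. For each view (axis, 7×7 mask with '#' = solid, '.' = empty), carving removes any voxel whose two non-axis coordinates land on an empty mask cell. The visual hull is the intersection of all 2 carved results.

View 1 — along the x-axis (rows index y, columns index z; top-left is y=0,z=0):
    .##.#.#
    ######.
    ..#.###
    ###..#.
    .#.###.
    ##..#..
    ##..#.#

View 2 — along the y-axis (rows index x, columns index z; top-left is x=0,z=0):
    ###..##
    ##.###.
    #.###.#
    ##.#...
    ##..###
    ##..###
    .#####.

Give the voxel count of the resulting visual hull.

start: 7×7×7 = 343 voxels
V1 x: intersect with YZ mask (29 set) -- 203 left
V2 y: intersect with XZ mask (33 set) -- 142 left

142 voxels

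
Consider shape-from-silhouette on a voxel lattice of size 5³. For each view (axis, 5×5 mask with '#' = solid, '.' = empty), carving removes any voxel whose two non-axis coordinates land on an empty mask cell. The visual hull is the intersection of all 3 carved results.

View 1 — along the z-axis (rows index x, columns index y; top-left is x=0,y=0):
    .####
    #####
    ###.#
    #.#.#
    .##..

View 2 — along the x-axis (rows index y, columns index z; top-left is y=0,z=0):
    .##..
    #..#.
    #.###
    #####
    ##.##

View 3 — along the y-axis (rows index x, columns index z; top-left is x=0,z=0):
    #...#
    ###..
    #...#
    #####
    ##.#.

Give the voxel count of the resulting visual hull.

|visual hull| = 36

initial block: 5^3 = 125
  1. axis=2 (XY plane), |mask|=18  ⇒  voxels=90
  2. axis=0 (YZ plane), |mask|=17  ⇒  voxels=60
  3. axis=1 (XZ plane), |mask|=15  ⇒  voxels=36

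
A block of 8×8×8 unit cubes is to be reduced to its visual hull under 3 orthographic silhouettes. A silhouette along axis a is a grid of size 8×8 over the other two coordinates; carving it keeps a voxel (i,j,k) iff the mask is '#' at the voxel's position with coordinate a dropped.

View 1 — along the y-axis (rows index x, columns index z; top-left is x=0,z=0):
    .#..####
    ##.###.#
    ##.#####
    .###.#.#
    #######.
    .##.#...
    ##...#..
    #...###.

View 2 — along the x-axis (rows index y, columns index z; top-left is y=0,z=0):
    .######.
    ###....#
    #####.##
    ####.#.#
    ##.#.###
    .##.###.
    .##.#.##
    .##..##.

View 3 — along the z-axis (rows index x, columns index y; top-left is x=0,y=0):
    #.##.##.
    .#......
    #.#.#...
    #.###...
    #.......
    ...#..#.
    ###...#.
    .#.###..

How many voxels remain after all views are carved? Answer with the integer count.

initial block: 8^3 = 512
step 1: project along y, AND mask (40/64) → |grid| = 320
step 2: project along x, AND mask (43/64) → |grid| = 216
step 3: project along z, AND mask (24/64) → |grid| = 83

voxel count = 83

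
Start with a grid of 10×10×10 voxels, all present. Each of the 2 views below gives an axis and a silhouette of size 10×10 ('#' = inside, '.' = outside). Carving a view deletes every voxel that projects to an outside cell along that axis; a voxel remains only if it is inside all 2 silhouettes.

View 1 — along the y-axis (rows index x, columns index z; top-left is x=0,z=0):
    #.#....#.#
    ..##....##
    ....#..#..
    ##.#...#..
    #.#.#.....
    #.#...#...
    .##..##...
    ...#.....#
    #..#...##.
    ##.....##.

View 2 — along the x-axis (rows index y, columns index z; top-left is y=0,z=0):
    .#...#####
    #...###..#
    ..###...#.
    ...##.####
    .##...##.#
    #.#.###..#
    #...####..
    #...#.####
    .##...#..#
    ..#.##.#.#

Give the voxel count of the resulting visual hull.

voxel count = 167

full grid |V| = 1000
step 1: project along y, AND mask (34/100) → |grid| = 340
step 2: project along x, AND mask (52/100) → |grid| = 167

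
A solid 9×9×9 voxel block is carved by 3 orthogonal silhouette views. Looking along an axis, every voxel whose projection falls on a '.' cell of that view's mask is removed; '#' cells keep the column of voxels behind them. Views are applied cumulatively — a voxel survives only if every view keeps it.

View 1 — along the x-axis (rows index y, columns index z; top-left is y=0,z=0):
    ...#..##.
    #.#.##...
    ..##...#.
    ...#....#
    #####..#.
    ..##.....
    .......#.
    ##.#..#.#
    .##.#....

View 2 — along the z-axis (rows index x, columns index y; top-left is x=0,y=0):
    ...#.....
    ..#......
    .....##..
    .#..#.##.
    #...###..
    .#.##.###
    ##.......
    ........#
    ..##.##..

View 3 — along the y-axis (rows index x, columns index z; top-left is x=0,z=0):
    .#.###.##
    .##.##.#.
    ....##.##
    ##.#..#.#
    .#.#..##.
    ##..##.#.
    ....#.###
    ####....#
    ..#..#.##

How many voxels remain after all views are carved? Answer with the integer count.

full grid |V| = 729
  1. axis=0 (YZ plane), |mask|=29  ⇒  voxels=261
  2. axis=2 (XY plane), |mask|=25  ⇒  voxels=75
  3. axis=1 (XZ plane), |mask|=42  ⇒  voxels=44

voxel count = 44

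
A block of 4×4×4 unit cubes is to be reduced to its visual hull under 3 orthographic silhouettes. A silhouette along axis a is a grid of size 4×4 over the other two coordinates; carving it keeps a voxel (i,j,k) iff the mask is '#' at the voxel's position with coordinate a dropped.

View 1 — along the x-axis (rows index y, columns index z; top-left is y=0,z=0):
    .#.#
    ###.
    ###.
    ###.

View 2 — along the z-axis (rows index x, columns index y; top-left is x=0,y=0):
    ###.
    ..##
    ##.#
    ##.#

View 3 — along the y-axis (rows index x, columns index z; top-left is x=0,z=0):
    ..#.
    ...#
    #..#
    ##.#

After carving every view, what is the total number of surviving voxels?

11 voxels

start: 4×4×4 = 64 voxels
V1 x: intersect with YZ mask (11 set) -- 44 left
V2 z: intersect with XY mask (11 set) -- 30 left
V3 y: intersect with XZ mask (7 set) -- 11 left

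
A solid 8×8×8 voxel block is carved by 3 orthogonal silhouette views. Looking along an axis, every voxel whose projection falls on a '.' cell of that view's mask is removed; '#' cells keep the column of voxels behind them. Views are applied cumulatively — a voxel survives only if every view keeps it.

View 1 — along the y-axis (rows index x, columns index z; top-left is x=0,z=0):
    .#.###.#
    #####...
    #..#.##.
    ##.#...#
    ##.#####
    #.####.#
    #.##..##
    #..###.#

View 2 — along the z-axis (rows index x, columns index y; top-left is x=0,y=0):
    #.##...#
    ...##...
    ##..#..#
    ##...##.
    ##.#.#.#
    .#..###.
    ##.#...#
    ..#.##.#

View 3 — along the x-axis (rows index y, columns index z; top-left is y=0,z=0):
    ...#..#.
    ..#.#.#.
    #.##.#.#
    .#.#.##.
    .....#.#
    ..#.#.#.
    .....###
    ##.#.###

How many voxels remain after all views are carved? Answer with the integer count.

full grid |V| = 512
  1. axis=1 (XZ plane), |mask|=41  ⇒  voxels=328
  2. axis=2 (XY plane), |mask|=31  ⇒  voxels=161
  3. axis=0 (YZ plane), |mask|=28  ⇒  voxels=68

voxel count = 68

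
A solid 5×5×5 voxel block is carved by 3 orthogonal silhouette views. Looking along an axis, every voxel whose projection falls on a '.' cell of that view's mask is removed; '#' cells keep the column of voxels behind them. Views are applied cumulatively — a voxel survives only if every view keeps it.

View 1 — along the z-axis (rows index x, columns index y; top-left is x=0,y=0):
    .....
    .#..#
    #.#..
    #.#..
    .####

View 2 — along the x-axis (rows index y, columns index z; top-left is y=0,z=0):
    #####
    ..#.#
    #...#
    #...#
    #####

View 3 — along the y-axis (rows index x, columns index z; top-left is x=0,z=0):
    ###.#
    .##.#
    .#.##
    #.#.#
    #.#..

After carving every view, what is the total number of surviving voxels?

start: 5×5×5 = 125 voxels
  1. axis=2 (XY plane), |mask|=10  ⇒  voxels=50
  2. axis=0 (YZ plane), |mask|=16  ⇒  voxels=32
  3. axis=1 (XZ plane), |mask|=15  ⇒  voxels=19

voxel count = 19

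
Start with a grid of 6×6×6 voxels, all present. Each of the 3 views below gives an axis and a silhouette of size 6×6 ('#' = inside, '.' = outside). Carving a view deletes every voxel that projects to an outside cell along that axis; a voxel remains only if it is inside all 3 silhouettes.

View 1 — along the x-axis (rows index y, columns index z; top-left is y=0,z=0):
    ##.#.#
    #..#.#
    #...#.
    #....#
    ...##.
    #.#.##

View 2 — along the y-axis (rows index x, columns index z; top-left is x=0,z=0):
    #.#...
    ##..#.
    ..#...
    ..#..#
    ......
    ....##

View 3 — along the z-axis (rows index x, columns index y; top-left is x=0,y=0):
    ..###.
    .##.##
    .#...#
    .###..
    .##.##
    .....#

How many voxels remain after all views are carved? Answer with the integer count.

initial block: 6^3 = 216
[1] x-view keeps 17 columns → grid now 102
[2] y-view keeps 10 columns → grid now 28
[3] z-view keeps 17 columns → grid now 13

|visual hull| = 13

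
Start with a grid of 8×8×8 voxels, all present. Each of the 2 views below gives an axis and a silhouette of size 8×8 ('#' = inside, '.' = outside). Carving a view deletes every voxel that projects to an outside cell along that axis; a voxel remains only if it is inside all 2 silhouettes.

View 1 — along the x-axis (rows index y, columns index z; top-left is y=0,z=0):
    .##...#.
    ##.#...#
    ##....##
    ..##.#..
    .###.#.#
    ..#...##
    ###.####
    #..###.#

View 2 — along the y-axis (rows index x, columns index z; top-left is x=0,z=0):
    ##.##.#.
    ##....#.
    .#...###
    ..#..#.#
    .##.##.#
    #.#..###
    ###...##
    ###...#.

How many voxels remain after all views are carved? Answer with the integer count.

153 voxels

initial block: 8^3 = 512
  1. axis=0 (YZ plane), |mask|=34  ⇒  voxels=272
  2. axis=1 (XZ plane), |mask|=34  ⇒  voxels=153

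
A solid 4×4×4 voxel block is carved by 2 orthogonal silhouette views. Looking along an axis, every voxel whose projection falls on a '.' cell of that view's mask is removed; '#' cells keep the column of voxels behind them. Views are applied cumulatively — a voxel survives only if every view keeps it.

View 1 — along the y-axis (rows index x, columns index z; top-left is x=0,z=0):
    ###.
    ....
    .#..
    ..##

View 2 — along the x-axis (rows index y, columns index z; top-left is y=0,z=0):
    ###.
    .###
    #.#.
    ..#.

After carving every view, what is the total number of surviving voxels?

full grid |V| = 64
[1] y-view keeps 6 columns → grid now 24
[2] x-view keeps 9 columns → grid now 15

voxel count = 15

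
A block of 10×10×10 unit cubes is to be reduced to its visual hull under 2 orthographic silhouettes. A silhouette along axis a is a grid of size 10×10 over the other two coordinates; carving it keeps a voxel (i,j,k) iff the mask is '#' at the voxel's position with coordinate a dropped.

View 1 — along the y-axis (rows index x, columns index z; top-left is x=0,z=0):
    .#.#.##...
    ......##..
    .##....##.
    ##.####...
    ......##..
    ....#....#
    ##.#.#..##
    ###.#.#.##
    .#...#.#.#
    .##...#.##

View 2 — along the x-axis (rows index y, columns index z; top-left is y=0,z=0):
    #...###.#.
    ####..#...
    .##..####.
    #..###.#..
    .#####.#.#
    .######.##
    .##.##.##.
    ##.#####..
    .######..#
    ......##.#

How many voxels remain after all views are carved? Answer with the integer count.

|visual hull| = 252

initial block: 10^3 = 1000
carve view 1 (along y, XZ-mask fill 42/100): 420 voxels remain
carve view 2 (along x, YZ-mask fill 59/100): 252 voxels remain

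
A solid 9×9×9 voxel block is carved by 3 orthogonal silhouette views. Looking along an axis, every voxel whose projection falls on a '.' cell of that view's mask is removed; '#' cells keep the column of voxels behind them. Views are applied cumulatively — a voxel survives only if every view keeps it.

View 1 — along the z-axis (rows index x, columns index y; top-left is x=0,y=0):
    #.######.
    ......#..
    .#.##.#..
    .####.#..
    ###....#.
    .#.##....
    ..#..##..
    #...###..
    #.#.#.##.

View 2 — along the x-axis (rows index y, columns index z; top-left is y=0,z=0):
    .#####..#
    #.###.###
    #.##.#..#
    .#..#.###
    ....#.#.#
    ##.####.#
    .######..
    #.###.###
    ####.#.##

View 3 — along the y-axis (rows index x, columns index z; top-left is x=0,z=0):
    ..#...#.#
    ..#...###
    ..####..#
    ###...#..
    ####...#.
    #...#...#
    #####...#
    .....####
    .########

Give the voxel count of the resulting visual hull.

initial block: 9^3 = 729
  1. axis=2 (XY plane), |mask|=36  ⇒  voxels=324
  2. axis=0 (YZ plane), |mask|=53  ⇒  voxels=199
  3. axis=1 (XZ plane), |mask|=42  ⇒  voxels=108

|visual hull| = 108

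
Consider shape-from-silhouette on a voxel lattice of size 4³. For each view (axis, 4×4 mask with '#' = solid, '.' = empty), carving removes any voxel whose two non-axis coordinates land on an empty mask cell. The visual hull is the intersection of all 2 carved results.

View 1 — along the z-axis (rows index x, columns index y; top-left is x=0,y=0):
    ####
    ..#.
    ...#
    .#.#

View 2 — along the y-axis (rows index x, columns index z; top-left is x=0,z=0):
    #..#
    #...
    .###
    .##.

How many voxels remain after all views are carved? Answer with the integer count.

start: 4×4×4 = 64 voxels
V1 z: intersect with XY mask (8 set) -- 32 left
V2 y: intersect with XZ mask (8 set) -- 16 left

|visual hull| = 16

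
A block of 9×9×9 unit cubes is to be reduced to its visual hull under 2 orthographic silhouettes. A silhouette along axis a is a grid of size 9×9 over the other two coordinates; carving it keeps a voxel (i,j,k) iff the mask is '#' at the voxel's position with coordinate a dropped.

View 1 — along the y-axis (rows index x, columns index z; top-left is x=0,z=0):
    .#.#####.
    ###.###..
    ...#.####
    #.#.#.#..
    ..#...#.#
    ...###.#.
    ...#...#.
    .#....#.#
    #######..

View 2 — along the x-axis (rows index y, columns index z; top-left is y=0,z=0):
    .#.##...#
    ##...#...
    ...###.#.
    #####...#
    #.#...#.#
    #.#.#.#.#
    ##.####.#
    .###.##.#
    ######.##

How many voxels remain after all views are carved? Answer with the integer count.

start: 9×9×9 = 729 voxels
step 1: project along y, AND mask (40/81) → |grid| = 360
step 2: project along x, AND mask (47/81) → |grid| = 204

204 voxels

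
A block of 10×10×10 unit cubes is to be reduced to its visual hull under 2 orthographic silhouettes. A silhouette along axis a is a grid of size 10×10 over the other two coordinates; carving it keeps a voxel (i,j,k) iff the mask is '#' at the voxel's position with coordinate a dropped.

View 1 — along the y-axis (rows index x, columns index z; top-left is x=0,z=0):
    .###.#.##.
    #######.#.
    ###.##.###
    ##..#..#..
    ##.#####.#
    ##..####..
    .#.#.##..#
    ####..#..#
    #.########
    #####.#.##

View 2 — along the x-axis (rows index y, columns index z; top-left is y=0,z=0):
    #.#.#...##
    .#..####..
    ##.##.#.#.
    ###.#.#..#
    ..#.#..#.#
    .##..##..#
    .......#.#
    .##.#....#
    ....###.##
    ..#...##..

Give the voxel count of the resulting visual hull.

remaining voxels: 305

initial block: 10^3 = 1000
[1] y-view keeps 68 columns → grid now 680
[2] x-view keeps 45 columns → grid now 305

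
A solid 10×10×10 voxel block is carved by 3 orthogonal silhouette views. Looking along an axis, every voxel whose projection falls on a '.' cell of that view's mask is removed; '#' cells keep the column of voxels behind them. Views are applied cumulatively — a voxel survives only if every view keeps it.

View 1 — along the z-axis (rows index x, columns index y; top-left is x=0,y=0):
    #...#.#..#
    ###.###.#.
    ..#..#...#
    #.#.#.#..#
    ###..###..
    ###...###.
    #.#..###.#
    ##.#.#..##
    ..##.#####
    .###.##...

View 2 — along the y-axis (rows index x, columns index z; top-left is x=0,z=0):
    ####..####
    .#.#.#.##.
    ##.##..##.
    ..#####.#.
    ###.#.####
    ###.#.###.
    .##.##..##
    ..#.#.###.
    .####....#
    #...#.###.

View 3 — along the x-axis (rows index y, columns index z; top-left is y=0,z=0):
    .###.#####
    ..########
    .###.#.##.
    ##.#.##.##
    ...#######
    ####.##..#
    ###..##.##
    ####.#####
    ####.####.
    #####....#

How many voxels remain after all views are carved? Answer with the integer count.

full grid |V| = 1000
step 1: project along z, AND mask (55/100) → |grid| = 550
step 2: project along y, AND mask (61/100) → |grid| = 331
step 3: project along x, AND mask (73/100) → |grid| = 234

voxel count = 234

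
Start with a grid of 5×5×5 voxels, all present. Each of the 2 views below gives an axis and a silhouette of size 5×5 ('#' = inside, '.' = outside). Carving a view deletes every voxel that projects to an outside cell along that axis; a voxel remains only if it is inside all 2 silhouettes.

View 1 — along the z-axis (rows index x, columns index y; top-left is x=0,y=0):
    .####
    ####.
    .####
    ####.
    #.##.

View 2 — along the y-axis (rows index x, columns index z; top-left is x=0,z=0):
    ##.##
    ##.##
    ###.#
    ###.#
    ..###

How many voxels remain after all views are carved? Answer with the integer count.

|visual hull| = 73

start: 5×5×5 = 125 voxels
carve view 1 (along z, XY-mask fill 19/25): 95 voxels remain
carve view 2 (along y, XZ-mask fill 19/25): 73 voxels remain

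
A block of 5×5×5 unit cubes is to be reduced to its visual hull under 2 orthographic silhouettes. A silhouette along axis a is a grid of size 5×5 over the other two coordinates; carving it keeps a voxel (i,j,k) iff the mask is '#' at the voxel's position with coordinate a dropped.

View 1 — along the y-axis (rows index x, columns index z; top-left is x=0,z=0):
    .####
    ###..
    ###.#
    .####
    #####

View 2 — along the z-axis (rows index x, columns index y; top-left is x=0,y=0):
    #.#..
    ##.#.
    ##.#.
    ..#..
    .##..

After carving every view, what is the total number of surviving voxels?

43 voxels

initial block: 5^3 = 125
after view 1 [y-axis, 20 of 25 cells solid] → remaining = 100
after view 2 [z-axis, 11 of 25 cells solid] → remaining = 43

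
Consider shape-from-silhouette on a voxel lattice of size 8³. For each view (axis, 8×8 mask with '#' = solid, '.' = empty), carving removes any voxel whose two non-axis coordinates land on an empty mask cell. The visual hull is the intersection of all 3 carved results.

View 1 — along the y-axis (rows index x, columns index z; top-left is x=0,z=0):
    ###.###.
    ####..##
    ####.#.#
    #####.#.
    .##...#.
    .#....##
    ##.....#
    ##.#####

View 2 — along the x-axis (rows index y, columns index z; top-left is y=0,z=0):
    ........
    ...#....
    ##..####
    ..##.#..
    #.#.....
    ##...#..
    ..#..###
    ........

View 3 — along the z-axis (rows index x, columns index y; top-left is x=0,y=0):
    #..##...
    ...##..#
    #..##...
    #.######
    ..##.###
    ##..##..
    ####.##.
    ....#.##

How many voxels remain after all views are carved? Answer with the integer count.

voxel count = 42

initial block: 8^3 = 512
after view 1 [y-axis, 40 of 64 cells solid] → remaining = 320
after view 2 [x-axis, 19 of 64 cells solid] → remaining = 94
after view 3 [z-axis, 34 of 64 cells solid] → remaining = 42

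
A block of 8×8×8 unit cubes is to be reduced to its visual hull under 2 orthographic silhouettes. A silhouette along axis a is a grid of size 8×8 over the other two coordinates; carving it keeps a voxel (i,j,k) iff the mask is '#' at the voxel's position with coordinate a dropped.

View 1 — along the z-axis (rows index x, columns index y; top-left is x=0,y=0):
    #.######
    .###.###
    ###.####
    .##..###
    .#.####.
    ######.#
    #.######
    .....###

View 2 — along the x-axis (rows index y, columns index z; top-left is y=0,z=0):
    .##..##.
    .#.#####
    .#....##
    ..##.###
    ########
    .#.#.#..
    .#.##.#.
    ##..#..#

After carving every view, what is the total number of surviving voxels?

initial block: 8^3 = 512
carve view 1 (along z, XY-mask fill 47/64): 376 voxels remain
carve view 2 (along x, YZ-mask fill 37/64): 209 voxels remain

|visual hull| = 209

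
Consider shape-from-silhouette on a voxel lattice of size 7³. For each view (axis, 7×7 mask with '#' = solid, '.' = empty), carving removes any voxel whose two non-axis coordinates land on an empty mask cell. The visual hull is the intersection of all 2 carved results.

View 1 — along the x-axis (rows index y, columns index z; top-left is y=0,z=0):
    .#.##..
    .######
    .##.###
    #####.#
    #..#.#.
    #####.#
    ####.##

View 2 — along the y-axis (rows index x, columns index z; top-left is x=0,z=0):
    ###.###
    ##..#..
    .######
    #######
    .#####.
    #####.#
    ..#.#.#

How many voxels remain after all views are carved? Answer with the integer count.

remaining voxels: 182

initial block: 7^3 = 343
after view 1 [x-axis, 35 of 49 cells solid] → remaining = 245
after view 2 [y-axis, 36 of 49 cells solid] → remaining = 182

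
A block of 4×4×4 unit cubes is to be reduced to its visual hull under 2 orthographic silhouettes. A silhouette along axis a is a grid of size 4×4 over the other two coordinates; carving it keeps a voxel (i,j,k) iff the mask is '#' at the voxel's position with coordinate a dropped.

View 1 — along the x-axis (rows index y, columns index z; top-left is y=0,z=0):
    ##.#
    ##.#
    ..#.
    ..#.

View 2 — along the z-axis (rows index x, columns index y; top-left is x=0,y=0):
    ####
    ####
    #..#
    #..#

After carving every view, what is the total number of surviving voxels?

|visual hull| = 24

before carving: 64 voxels (4×4×4)
carve view 1 (along x, YZ-mask fill 8/16): 32 voxels remain
carve view 2 (along z, XY-mask fill 12/16): 24 voxels remain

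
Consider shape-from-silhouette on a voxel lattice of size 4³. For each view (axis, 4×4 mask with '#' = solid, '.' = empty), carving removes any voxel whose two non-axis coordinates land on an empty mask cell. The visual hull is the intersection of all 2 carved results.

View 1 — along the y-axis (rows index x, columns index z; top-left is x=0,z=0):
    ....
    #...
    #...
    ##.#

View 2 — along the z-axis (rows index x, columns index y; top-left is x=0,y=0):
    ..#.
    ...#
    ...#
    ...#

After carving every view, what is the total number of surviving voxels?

5 voxels

start: 4×4×4 = 64 voxels
after view 1 [y-axis, 5 of 16 cells solid] → remaining = 20
after view 2 [z-axis, 4 of 16 cells solid] → remaining = 5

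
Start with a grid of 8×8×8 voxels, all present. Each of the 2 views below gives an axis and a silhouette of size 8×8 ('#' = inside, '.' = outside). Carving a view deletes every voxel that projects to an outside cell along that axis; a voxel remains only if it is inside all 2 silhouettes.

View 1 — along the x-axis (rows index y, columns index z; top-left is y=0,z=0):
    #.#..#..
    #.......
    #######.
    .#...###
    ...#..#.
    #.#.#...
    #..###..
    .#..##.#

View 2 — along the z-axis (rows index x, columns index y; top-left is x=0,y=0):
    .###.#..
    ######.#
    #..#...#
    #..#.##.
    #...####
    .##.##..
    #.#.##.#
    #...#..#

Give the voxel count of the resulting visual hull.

121 voxels

before carving: 512 voxels (8×8×8)
carve view 1 (along x, YZ-mask fill 28/64): 224 voxels remain
carve view 2 (along z, XY-mask fill 35/64): 121 voxels remain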